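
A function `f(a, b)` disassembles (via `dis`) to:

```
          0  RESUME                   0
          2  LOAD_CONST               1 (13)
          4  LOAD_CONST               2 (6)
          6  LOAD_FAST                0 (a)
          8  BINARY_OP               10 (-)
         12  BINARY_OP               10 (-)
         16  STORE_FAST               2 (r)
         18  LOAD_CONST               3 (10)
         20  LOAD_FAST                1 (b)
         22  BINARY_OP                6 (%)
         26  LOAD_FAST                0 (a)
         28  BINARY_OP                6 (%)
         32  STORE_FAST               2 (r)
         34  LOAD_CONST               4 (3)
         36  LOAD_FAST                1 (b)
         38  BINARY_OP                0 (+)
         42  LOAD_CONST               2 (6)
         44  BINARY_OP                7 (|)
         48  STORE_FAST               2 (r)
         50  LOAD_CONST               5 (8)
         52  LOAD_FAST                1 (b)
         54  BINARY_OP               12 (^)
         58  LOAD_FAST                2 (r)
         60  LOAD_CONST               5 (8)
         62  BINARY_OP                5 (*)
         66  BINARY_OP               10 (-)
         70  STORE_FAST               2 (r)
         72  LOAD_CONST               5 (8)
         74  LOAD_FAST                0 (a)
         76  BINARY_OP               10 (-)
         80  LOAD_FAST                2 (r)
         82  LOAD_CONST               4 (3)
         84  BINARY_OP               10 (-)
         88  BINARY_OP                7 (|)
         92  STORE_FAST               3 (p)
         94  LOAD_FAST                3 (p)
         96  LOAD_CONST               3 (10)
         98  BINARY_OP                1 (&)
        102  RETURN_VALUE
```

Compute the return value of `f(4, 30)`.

10

LOAD_CONST → push 13. Stack: [13]
LOAD_CONST → push 6. Stack: [13, 6]
LOAD_FAST a → push 4. Stack: [13, 6, 4]
BINARY_OP - → 6 - 4 = 2. Stack: [13, 2]
BINARY_OP - → 13 - 2 = 11. Stack: [11]
STORE_FAST r → r=11. Stack: []
LOAD_CONST → push 10. Stack: [10]
LOAD_FAST b → push 30. Stack: [10, 30]
BINARY_OP % → 10 % 30 = 10. Stack: [10]
LOAD_FAST a → push 4. Stack: [10, 4]
BINARY_OP % → 10 % 4 = 2. Stack: [2]
STORE_FAST r → r=2. Stack: []
LOAD_CONST → push 3. Stack: [3]
LOAD_FAST b → push 30. Stack: [3, 30]
BINARY_OP + → 3 + 30 = 33. Stack: [33]
LOAD_CONST → push 6. Stack: [33, 6]
BINARY_OP | → 33 | 6 = 39. Stack: [39]
STORE_FAST r → r=39. Stack: []
LOAD_CONST → push 8. Stack: [8]
LOAD_FAST b → push 30. Stack: [8, 30]
BINARY_OP ^ → 8 ^ 30 = 22. Stack: [22]
LOAD_FAST r → push 39. Stack: [22, 39]
LOAD_CONST → push 8. Stack: [22, 39, 8]
BINARY_OP * → 39 * 8 = 312. Stack: [22, 312]
BINARY_OP - → 22 - 312 = -290. Stack: [-290]
STORE_FAST r → r=-290. Stack: []
LOAD_CONST → push 8. Stack: [8]
LOAD_FAST a → push 4. Stack: [8, 4]
BINARY_OP - → 8 - 4 = 4. Stack: [4]
LOAD_FAST r → push -290. Stack: [4, -290]
LOAD_CONST → push 3. Stack: [4, -290, 3]
BINARY_OP - → -290 - 3 = -293. Stack: [4, -293]
BINARY_OP | → 4 | -293 = -289. Stack: [-289]
STORE_FAST p → p=-289. Stack: []
LOAD_FAST p → push -289. Stack: [-289]
LOAD_CONST → push 10. Stack: [-289, 10]
BINARY_OP & → -289 & 10 = 10. Stack: [10]
RETURN_VALUE → return 10.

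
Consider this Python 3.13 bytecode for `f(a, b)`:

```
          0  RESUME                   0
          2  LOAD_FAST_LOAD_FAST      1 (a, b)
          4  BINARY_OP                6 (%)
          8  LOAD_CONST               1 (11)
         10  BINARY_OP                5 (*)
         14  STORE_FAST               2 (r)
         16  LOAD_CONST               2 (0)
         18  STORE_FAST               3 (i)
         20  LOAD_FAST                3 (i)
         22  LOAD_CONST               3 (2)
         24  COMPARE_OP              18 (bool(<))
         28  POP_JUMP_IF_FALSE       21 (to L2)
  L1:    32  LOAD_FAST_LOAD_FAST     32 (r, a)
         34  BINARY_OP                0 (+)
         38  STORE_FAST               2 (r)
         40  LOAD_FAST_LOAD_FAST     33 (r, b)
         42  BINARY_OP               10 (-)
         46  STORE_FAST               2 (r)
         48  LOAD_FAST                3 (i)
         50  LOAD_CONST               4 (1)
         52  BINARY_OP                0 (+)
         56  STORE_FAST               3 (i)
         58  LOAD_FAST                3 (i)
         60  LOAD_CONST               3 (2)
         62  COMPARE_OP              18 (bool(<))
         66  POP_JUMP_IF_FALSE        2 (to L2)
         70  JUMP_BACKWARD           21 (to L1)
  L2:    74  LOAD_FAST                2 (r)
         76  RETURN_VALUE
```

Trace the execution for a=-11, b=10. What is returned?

LOAD_FAST_LOAD_FAST a,b → push -11,10. Stack: [-11, 10]
BINARY_OP % → -11 % 10 = 9. Stack: [9]
LOAD_CONST → push 11. Stack: [9, 11]
BINARY_OP * → 9 * 11 = 99. Stack: [99]
STORE_FAST r → r=99. Stack: []
LOAD_CONST → push 0. Stack: [0]
STORE_FAST i → i=0. Stack: []
LOAD_FAST i → push 0. Stack: [0]
LOAD_CONST → push 2. Stack: [0, 2]
COMPARE_OP bool(<) → 0 vs 2 = True. Stack: [True]
POP_JUMP_IF_FALSE → pop True; no jump. Stack: []
LOAD_FAST_LOAD_FAST r,a → push 99,-11. Stack: [99, -11]
BINARY_OP + → 99 + -11 = 88. Stack: [88]
STORE_FAST r → r=88. Stack: []
LOAD_FAST_LOAD_FAST r,b → push 88,10. Stack: [88, 10]
BINARY_OP - → 88 - 10 = 78. Stack: [78]
STORE_FAST r → r=78. Stack: []
LOAD_FAST i → push 0. Stack: [0]
LOAD_CONST → push 1. Stack: [0, 1]
BINARY_OP + → 0 + 1 = 1. Stack: [1]
STORE_FAST i → i=1. Stack: []
LOAD_FAST i → push 1. Stack: [1]
LOAD_CONST → push 2. Stack: [1, 2]
COMPARE_OP bool(<) → 1 vs 2 = True. Stack: [True]
POP_JUMP_IF_FALSE → pop True; no jump. Stack: []
LOAD_FAST_LOAD_FAST r,a → push 78,-11. Stack: [78, -11]
BINARY_OP + → 78 + -11 = 67. Stack: [67]
STORE_FAST r → r=67. Stack: []
LOAD_FAST_LOAD_FAST r,b → push 67,10. Stack: [67, 10]
BINARY_OP - → 67 - 10 = 57. Stack: [57]
STORE_FAST r → r=57. Stack: []
LOAD_FAST i → push 1. Stack: [1]
LOAD_CONST → push 1. Stack: [1, 1]
BINARY_OP + → 1 + 1 = 2. Stack: [2]
STORE_FAST i → i=2. Stack: []
LOAD_FAST i → push 2. Stack: [2]
LOAD_CONST → push 2. Stack: [2, 2]
COMPARE_OP bool(<) → 2 vs 2 = False. Stack: [False]
POP_JUMP_IF_FALSE → pop False; jump. Stack: []
LOAD_FAST r → push 57. Stack: [57]
RETURN_VALUE → return 57.

57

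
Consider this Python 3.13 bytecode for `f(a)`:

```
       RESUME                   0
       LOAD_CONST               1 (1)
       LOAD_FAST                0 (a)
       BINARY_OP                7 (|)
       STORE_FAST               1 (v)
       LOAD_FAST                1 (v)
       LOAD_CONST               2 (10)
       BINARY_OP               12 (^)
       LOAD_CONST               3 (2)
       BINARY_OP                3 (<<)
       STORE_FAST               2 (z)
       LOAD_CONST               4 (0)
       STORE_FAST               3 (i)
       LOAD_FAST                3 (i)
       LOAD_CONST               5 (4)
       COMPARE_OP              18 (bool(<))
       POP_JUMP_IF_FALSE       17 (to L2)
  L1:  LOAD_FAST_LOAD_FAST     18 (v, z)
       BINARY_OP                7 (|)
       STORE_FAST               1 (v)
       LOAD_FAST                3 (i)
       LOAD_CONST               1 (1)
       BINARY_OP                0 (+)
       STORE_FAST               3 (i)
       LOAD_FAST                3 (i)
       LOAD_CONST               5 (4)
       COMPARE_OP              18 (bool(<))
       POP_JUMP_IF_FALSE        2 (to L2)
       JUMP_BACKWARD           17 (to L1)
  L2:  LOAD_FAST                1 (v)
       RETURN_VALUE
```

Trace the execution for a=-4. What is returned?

-3

LOAD_CONST → push 1. Stack: [1]
LOAD_FAST a → push -4. Stack: [1, -4]
BINARY_OP | → 1 | -4 = -3. Stack: [-3]
STORE_FAST v → v=-3. Stack: []
LOAD_FAST v → push -3. Stack: [-3]
LOAD_CONST → push 10. Stack: [-3, 10]
BINARY_OP ^ → -3 ^ 10 = -9. Stack: [-9]
LOAD_CONST → push 2. Stack: [-9, 2]
BINARY_OP << → -9 << 2 = -36. Stack: [-36]
STORE_FAST z → z=-36. Stack: []
LOAD_CONST → push 0. Stack: [0]
STORE_FAST i → i=0. Stack: []
LOAD_FAST i → push 0. Stack: [0]
LOAD_CONST → push 4. Stack: [0, 4]
COMPARE_OP bool(<) → 0 vs 4 = True. Stack: [True]
POP_JUMP_IF_FALSE → pop True; no jump. Stack: []
LOAD_FAST_LOAD_FAST v,z → push -3,-36. Stack: [-3, -36]
BINARY_OP | → -3 | -36 = -3. Stack: [-3]
STORE_FAST v → v=-3. Stack: []
LOAD_FAST i → push 0. Stack: [0]
LOAD_CONST → push 1. Stack: [0, 1]
BINARY_OP + → 0 + 1 = 1. Stack: [1]
STORE_FAST i → i=1. Stack: []
LOAD_FAST i → push 1. Stack: [1]
LOAD_CONST → push 4. Stack: [1, 4]
COMPARE_OP bool(<) → 1 vs 4 = True. Stack: [True]
POP_JUMP_IF_FALSE → pop True; no jump. Stack: []
LOAD_FAST_LOAD_FAST v,z → push -3,-36. Stack: [-3, -36]
BINARY_OP | → -3 | -36 = -3. Stack: [-3]
STORE_FAST v → v=-3. Stack: []
LOAD_FAST i → push 1. Stack: [1]
LOAD_CONST → push 1. Stack: [1, 1]
BINARY_OP + → 1 + 1 = 2. Stack: [2]
STORE_FAST i → i=2. Stack: []
LOAD_FAST i → push 2. Stack: [2]
LOAD_CONST → push 4. Stack: [2, 4]
COMPARE_OP bool(<) → 2 vs 4 = True. Stack: [True]
POP_JUMP_IF_FALSE → pop True; no jump. Stack: []
LOAD_FAST_LOAD_FAST v,z → push -3,-36. Stack: [-3, -36]
BINARY_OP | → -3 | -36 = -3. Stack: [-3]
STORE_FAST v → v=-3. Stack: []
LOAD_FAST i → push 2. Stack: [2]
LOAD_CONST → push 1. Stack: [2, 1]
BINARY_OP + → 2 + 1 = 3. Stack: [3]
STORE_FAST i → i=3. Stack: []
LOAD_FAST i → push 3. Stack: [3]
LOAD_CONST → push 4. Stack: [3, 4]
COMPARE_OP bool(<) → 3 vs 4 = True. Stack: [True]
POP_JUMP_IF_FALSE → pop True; no jump. Stack: []
LOAD_FAST_LOAD_FAST v,z → push -3,-36. Stack: [-3, -36]
BINARY_OP | → -3 | -36 = -3. Stack: [-3]
STORE_FAST v → v=-3. Stack: []
LOAD_FAST i → push 3. Stack: [3]
LOAD_CONST → push 1. Stack: [3, 1]
BINARY_OP + → 3 + 1 = 4. Stack: [4]
STORE_FAST i → i=4. Stack: []
LOAD_FAST i → push 4. Stack: [4]
LOAD_CONST → push 4. Stack: [4, 4]
COMPARE_OP bool(<) → 4 vs 4 = False. Stack: [False]
POP_JUMP_IF_FALSE → pop False; jump. Stack: []
LOAD_FAST v → push -3. Stack: [-3]
RETURN_VALUE → return -3.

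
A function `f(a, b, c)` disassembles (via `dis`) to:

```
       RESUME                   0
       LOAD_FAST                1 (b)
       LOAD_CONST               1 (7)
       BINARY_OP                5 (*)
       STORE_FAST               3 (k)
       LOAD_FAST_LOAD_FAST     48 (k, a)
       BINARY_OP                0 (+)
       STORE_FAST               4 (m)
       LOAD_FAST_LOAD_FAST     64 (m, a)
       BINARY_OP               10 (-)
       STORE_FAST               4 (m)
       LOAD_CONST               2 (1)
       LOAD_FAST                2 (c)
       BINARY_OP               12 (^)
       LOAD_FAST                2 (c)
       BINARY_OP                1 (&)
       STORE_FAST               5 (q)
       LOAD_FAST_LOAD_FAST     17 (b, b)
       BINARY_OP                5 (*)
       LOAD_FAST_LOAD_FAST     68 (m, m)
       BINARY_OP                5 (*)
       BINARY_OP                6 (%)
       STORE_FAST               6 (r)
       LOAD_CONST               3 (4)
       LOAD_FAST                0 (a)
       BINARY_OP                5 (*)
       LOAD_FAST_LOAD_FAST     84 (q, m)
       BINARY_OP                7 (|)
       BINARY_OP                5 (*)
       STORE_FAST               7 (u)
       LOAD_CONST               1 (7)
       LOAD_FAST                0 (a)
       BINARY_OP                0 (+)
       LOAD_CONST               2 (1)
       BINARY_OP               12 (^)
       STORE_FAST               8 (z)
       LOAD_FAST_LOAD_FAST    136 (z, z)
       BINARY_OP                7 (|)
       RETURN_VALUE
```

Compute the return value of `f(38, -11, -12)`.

LOAD_FAST b → push -11. Stack: [-11]
LOAD_CONST → push 7. Stack: [-11, 7]
BINARY_OP * → -11 * 7 = -77. Stack: [-77]
STORE_FAST k → k=-77. Stack: []
LOAD_FAST_LOAD_FAST k,a → push -77,38. Stack: [-77, 38]
BINARY_OP + → -77 + 38 = -39. Stack: [-39]
STORE_FAST m → m=-39. Stack: []
LOAD_FAST_LOAD_FAST m,a → push -39,38. Stack: [-39, 38]
BINARY_OP - → -39 - 38 = -77. Stack: [-77]
STORE_FAST m → m=-77. Stack: []
LOAD_CONST → push 1. Stack: [1]
LOAD_FAST c → push -12. Stack: [1, -12]
BINARY_OP ^ → 1 ^ -12 = -11. Stack: [-11]
LOAD_FAST c → push -12. Stack: [-11, -12]
BINARY_OP & → -11 & -12 = -12. Stack: [-12]
STORE_FAST q → q=-12. Stack: []
LOAD_FAST_LOAD_FAST b,b → push -11,-11. Stack: [-11, -11]
BINARY_OP * → -11 * -11 = 121. Stack: [121]
LOAD_FAST_LOAD_FAST m,m → push -77,-77. Stack: [121, -77, -77]
BINARY_OP * → -77 * -77 = 5929. Stack: [121, 5929]
BINARY_OP % → 121 % 5929 = 121. Stack: [121]
STORE_FAST r → r=121. Stack: []
LOAD_CONST → push 4. Stack: [4]
LOAD_FAST a → push 38. Stack: [4, 38]
BINARY_OP * → 4 * 38 = 152. Stack: [152]
LOAD_FAST_LOAD_FAST q,m → push -12,-77. Stack: [152, -12, -77]
BINARY_OP | → -12 | -77 = -9. Stack: [152, -9]
BINARY_OP * → 152 * -9 = -1368. Stack: [-1368]
STORE_FAST u → u=-1368. Stack: []
LOAD_CONST → push 7. Stack: [7]
LOAD_FAST a → push 38. Stack: [7, 38]
BINARY_OP + → 7 + 38 = 45. Stack: [45]
LOAD_CONST → push 1. Stack: [45, 1]
BINARY_OP ^ → 45 ^ 1 = 44. Stack: [44]
STORE_FAST z → z=44. Stack: []
LOAD_FAST_LOAD_FAST z,z → push 44,44. Stack: [44, 44]
BINARY_OP | → 44 | 44 = 44. Stack: [44]
RETURN_VALUE → return 44.

44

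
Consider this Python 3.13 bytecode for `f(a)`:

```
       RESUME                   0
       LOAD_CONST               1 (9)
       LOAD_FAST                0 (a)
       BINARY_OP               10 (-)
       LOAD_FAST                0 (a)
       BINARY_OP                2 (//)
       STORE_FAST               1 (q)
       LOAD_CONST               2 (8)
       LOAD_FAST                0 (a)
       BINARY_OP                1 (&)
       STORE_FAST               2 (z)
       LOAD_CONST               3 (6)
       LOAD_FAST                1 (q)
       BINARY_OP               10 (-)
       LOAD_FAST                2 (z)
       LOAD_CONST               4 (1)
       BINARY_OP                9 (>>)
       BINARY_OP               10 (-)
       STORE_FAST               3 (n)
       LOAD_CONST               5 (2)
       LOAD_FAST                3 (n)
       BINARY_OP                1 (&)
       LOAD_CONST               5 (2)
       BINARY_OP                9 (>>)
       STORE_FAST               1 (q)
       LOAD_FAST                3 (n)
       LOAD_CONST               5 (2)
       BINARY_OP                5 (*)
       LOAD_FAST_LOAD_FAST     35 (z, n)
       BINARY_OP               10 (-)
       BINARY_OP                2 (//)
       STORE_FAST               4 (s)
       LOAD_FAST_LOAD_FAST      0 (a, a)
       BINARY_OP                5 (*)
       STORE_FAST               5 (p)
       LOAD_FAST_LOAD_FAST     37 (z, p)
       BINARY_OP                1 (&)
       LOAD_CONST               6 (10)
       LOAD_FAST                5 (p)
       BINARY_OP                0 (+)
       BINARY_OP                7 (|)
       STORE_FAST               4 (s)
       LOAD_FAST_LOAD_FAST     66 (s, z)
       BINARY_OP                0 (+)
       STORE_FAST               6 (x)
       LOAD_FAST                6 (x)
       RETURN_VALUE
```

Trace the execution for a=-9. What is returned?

LOAD_CONST → push 9. Stack: [9]
LOAD_FAST a → push -9. Stack: [9, -9]
BINARY_OP - → 9 - -9 = 18. Stack: [18]
LOAD_FAST a → push -9. Stack: [18, -9]
BINARY_OP // → 18 // -9 = -2. Stack: [-2]
STORE_FAST q → q=-2. Stack: []
LOAD_CONST → push 8. Stack: [8]
LOAD_FAST a → push -9. Stack: [8, -9]
BINARY_OP & → 8 & -9 = 0. Stack: [0]
STORE_FAST z → z=0. Stack: []
LOAD_CONST → push 6. Stack: [6]
LOAD_FAST q → push -2. Stack: [6, -2]
BINARY_OP - → 6 - -2 = 8. Stack: [8]
LOAD_FAST z → push 0. Stack: [8, 0]
LOAD_CONST → push 1. Stack: [8, 0, 1]
BINARY_OP >> → 0 >> 1 = 0. Stack: [8, 0]
BINARY_OP - → 8 - 0 = 8. Stack: [8]
STORE_FAST n → n=8. Stack: []
LOAD_CONST → push 2. Stack: [2]
LOAD_FAST n → push 8. Stack: [2, 8]
BINARY_OP & → 2 & 8 = 0. Stack: [0]
LOAD_CONST → push 2. Stack: [0, 2]
BINARY_OP >> → 0 >> 2 = 0. Stack: [0]
STORE_FAST q → q=0. Stack: []
LOAD_FAST n → push 8. Stack: [8]
LOAD_CONST → push 2. Stack: [8, 2]
BINARY_OP * → 8 * 2 = 16. Stack: [16]
LOAD_FAST_LOAD_FAST z,n → push 0,8. Stack: [16, 0, 8]
BINARY_OP - → 0 - 8 = -8. Stack: [16, -8]
BINARY_OP // → 16 // -8 = -2. Stack: [-2]
STORE_FAST s → s=-2. Stack: []
LOAD_FAST_LOAD_FAST a,a → push -9,-9. Stack: [-9, -9]
BINARY_OP * → -9 * -9 = 81. Stack: [81]
STORE_FAST p → p=81. Stack: []
LOAD_FAST_LOAD_FAST z,p → push 0,81. Stack: [0, 81]
BINARY_OP & → 0 & 81 = 0. Stack: [0]
LOAD_CONST → push 10. Stack: [0, 10]
LOAD_FAST p → push 81. Stack: [0, 10, 81]
BINARY_OP + → 10 + 81 = 91. Stack: [0, 91]
BINARY_OP | → 0 | 91 = 91. Stack: [91]
STORE_FAST s → s=91. Stack: []
LOAD_FAST_LOAD_FAST s,z → push 91,0. Stack: [91, 0]
BINARY_OP + → 91 + 0 = 91. Stack: [91]
STORE_FAST x → x=91. Stack: []
LOAD_FAST x → push 91. Stack: [91]
RETURN_VALUE → return 91.

91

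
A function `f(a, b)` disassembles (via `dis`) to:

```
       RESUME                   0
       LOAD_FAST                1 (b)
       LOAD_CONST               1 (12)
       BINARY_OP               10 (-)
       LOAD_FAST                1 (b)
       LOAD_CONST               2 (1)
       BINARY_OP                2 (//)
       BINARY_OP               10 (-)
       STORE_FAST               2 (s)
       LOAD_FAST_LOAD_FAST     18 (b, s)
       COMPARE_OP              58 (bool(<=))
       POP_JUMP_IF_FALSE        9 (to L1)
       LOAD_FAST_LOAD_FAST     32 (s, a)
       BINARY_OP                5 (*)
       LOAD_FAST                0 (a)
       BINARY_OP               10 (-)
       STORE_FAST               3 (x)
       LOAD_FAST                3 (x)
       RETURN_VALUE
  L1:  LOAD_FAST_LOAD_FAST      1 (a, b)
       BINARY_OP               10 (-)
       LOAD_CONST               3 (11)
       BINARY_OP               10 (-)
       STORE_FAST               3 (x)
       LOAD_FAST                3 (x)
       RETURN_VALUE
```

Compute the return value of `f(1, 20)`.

-30

LOAD_FAST b → push 20. Stack: [20]
LOAD_CONST → push 12. Stack: [20, 12]
BINARY_OP - → 20 - 12 = 8. Stack: [8]
LOAD_FAST b → push 20. Stack: [8, 20]
LOAD_CONST → push 1. Stack: [8, 20, 1]
BINARY_OP // → 20 // 1 = 20. Stack: [8, 20]
BINARY_OP - → 8 - 20 = -12. Stack: [-12]
STORE_FAST s → s=-12. Stack: []
LOAD_FAST_LOAD_FAST b,s → push 20,-12. Stack: [20, -12]
COMPARE_OP bool(<=) → 20 vs -12 = False. Stack: [False]
POP_JUMP_IF_FALSE → pop False; jump. Stack: []
LOAD_FAST_LOAD_FAST a,b → push 1,20. Stack: [1, 20]
BINARY_OP - → 1 - 20 = -19. Stack: [-19]
LOAD_CONST → push 11. Stack: [-19, 11]
BINARY_OP - → -19 - 11 = -30. Stack: [-30]
STORE_FAST x → x=-30. Stack: []
LOAD_FAST x → push -30. Stack: [-30]
RETURN_VALUE → return -30.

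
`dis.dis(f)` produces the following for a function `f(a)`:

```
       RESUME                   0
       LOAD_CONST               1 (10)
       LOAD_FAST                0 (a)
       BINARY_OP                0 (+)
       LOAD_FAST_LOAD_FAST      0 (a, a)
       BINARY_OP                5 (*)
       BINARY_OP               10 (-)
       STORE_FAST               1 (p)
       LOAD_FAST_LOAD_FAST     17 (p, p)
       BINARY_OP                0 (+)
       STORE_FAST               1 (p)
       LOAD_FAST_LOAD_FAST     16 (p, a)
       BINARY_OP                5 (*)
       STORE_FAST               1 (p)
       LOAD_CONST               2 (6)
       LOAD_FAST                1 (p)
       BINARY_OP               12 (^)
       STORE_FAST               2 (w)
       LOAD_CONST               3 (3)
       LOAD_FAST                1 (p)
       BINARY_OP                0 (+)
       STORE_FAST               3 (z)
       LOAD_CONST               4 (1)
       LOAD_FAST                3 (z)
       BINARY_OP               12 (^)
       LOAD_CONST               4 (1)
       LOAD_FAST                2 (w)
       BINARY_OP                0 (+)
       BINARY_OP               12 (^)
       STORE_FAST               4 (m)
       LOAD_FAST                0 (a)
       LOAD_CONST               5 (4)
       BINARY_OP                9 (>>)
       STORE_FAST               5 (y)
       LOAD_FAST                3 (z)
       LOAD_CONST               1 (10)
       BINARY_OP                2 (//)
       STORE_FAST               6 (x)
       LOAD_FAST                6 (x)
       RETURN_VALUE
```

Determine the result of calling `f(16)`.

LOAD_CONST → push 10. Stack: [10]
LOAD_FAST a → push 16. Stack: [10, 16]
BINARY_OP + → 10 + 16 = 26. Stack: [26]
LOAD_FAST_LOAD_FAST a,a → push 16,16. Stack: [26, 16, 16]
BINARY_OP * → 16 * 16 = 256. Stack: [26, 256]
BINARY_OP - → 26 - 256 = -230. Stack: [-230]
STORE_FAST p → p=-230. Stack: []
LOAD_FAST_LOAD_FAST p,p → push -230,-230. Stack: [-230, -230]
BINARY_OP + → -230 + -230 = -460. Stack: [-460]
STORE_FAST p → p=-460. Stack: []
LOAD_FAST_LOAD_FAST p,a → push -460,16. Stack: [-460, 16]
BINARY_OP * → -460 * 16 = -7360. Stack: [-7360]
STORE_FAST p → p=-7360. Stack: []
LOAD_CONST → push 6. Stack: [6]
LOAD_FAST p → push -7360. Stack: [6, -7360]
BINARY_OP ^ → 6 ^ -7360 = -7354. Stack: [-7354]
STORE_FAST w → w=-7354. Stack: []
LOAD_CONST → push 3. Stack: [3]
LOAD_FAST p → push -7360. Stack: [3, -7360]
BINARY_OP + → 3 + -7360 = -7357. Stack: [-7357]
STORE_FAST z → z=-7357. Stack: []
LOAD_CONST → push 1. Stack: [1]
LOAD_FAST z → push -7357. Stack: [1, -7357]
BINARY_OP ^ → 1 ^ -7357 = -7358. Stack: [-7358]
LOAD_CONST → push 1. Stack: [-7358, 1]
LOAD_FAST w → push -7354. Stack: [-7358, 1, -7354]
BINARY_OP + → 1 + -7354 = -7353. Stack: [-7358, -7353]
BINARY_OP ^ → -7358 ^ -7353 = 5. Stack: [5]
STORE_FAST m → m=5. Stack: []
LOAD_FAST a → push 16. Stack: [16]
LOAD_CONST → push 4. Stack: [16, 4]
BINARY_OP >> → 16 >> 4 = 1. Stack: [1]
STORE_FAST y → y=1. Stack: []
LOAD_FAST z → push -7357. Stack: [-7357]
LOAD_CONST → push 10. Stack: [-7357, 10]
BINARY_OP // → -7357 // 10 = -736. Stack: [-736]
STORE_FAST x → x=-736. Stack: []
LOAD_FAST x → push -736. Stack: [-736]
RETURN_VALUE → return -736.

-736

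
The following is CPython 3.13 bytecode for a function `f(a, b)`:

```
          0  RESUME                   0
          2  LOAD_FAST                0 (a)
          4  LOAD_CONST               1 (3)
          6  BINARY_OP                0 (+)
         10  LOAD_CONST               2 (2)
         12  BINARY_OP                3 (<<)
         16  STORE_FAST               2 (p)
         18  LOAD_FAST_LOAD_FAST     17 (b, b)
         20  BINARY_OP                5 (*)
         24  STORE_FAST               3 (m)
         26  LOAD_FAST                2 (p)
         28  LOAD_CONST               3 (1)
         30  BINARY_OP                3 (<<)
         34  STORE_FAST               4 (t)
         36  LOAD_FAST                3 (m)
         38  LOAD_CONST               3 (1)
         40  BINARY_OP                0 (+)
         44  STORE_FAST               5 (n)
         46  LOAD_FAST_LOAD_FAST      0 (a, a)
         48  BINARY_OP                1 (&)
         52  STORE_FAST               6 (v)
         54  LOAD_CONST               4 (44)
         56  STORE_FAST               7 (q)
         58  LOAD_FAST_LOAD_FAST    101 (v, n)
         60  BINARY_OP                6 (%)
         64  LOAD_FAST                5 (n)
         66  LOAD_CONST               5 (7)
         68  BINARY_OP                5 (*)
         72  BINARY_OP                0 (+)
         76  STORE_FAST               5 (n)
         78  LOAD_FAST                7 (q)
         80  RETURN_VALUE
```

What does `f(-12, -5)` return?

LOAD_FAST a → push -12. Stack: [-12]
LOAD_CONST → push 3. Stack: [-12, 3]
BINARY_OP + → -12 + 3 = -9. Stack: [-9]
LOAD_CONST → push 2. Stack: [-9, 2]
BINARY_OP << → -9 << 2 = -36. Stack: [-36]
STORE_FAST p → p=-36. Stack: []
LOAD_FAST_LOAD_FAST b,b → push -5,-5. Stack: [-5, -5]
BINARY_OP * → -5 * -5 = 25. Stack: [25]
STORE_FAST m → m=25. Stack: []
LOAD_FAST p → push -36. Stack: [-36]
LOAD_CONST → push 1. Stack: [-36, 1]
BINARY_OP << → -36 << 1 = -72. Stack: [-72]
STORE_FAST t → t=-72. Stack: []
LOAD_FAST m → push 25. Stack: [25]
LOAD_CONST → push 1. Stack: [25, 1]
BINARY_OP + → 25 + 1 = 26. Stack: [26]
STORE_FAST n → n=26. Stack: []
LOAD_FAST_LOAD_FAST a,a → push -12,-12. Stack: [-12, -12]
BINARY_OP & → -12 & -12 = -12. Stack: [-12]
STORE_FAST v → v=-12. Stack: []
LOAD_CONST → push 44. Stack: [44]
STORE_FAST q → q=44. Stack: []
LOAD_FAST_LOAD_FAST v,n → push -12,26. Stack: [-12, 26]
BINARY_OP % → -12 % 26 = 14. Stack: [14]
LOAD_FAST n → push 26. Stack: [14, 26]
LOAD_CONST → push 7. Stack: [14, 26, 7]
BINARY_OP * → 26 * 7 = 182. Stack: [14, 182]
BINARY_OP + → 14 + 182 = 196. Stack: [196]
STORE_FAST n → n=196. Stack: []
LOAD_FAST q → push 44. Stack: [44]
RETURN_VALUE → return 44.

44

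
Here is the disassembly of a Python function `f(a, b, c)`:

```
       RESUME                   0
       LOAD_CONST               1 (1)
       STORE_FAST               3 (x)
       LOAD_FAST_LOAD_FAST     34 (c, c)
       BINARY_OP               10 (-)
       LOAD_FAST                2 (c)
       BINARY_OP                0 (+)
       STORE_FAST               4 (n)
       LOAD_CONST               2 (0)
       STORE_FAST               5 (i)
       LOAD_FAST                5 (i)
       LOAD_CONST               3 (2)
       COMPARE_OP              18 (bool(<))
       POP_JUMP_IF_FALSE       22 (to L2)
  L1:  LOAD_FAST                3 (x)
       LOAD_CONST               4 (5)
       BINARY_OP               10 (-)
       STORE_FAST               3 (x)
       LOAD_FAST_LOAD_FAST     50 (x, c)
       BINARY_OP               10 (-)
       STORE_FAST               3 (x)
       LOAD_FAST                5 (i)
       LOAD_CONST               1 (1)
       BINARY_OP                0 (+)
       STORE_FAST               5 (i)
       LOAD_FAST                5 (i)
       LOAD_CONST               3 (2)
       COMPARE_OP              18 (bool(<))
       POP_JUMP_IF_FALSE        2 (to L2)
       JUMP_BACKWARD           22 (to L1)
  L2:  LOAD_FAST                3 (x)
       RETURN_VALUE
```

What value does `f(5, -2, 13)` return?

LOAD_CONST → push 1. Stack: [1]
STORE_FAST x → x=1. Stack: []
LOAD_FAST_LOAD_FAST c,c → push 13,13. Stack: [13, 13]
BINARY_OP - → 13 - 13 = 0. Stack: [0]
LOAD_FAST c → push 13. Stack: [0, 13]
BINARY_OP + → 0 + 13 = 13. Stack: [13]
STORE_FAST n → n=13. Stack: []
LOAD_CONST → push 0. Stack: [0]
STORE_FAST i → i=0. Stack: []
LOAD_FAST i → push 0. Stack: [0]
LOAD_CONST → push 2. Stack: [0, 2]
COMPARE_OP bool(<) → 0 vs 2 = True. Stack: [True]
POP_JUMP_IF_FALSE → pop True; no jump. Stack: []
LOAD_FAST x → push 1. Stack: [1]
LOAD_CONST → push 5. Stack: [1, 5]
BINARY_OP - → 1 - 5 = -4. Stack: [-4]
STORE_FAST x → x=-4. Stack: []
LOAD_FAST_LOAD_FAST x,c → push -4,13. Stack: [-4, 13]
BINARY_OP - → -4 - 13 = -17. Stack: [-17]
STORE_FAST x → x=-17. Stack: []
LOAD_FAST i → push 0. Stack: [0]
LOAD_CONST → push 1. Stack: [0, 1]
BINARY_OP + → 0 + 1 = 1. Stack: [1]
STORE_FAST i → i=1. Stack: []
LOAD_FAST i → push 1. Stack: [1]
LOAD_CONST → push 2. Stack: [1, 2]
COMPARE_OP bool(<) → 1 vs 2 = True. Stack: [True]
POP_JUMP_IF_FALSE → pop True; no jump. Stack: []
LOAD_FAST x → push -17. Stack: [-17]
LOAD_CONST → push 5. Stack: [-17, 5]
BINARY_OP - → -17 - 5 = -22. Stack: [-22]
STORE_FAST x → x=-22. Stack: []
LOAD_FAST_LOAD_FAST x,c → push -22,13. Stack: [-22, 13]
BINARY_OP - → -22 - 13 = -35. Stack: [-35]
STORE_FAST x → x=-35. Stack: []
LOAD_FAST i → push 1. Stack: [1]
LOAD_CONST → push 1. Stack: [1, 1]
BINARY_OP + → 1 + 1 = 2. Stack: [2]
STORE_FAST i → i=2. Stack: []
LOAD_FAST i → push 2. Stack: [2]
LOAD_CONST → push 2. Stack: [2, 2]
COMPARE_OP bool(<) → 2 vs 2 = False. Stack: [False]
POP_JUMP_IF_FALSE → pop False; jump. Stack: []
LOAD_FAST x → push -35. Stack: [-35]
RETURN_VALUE → return -35.

-35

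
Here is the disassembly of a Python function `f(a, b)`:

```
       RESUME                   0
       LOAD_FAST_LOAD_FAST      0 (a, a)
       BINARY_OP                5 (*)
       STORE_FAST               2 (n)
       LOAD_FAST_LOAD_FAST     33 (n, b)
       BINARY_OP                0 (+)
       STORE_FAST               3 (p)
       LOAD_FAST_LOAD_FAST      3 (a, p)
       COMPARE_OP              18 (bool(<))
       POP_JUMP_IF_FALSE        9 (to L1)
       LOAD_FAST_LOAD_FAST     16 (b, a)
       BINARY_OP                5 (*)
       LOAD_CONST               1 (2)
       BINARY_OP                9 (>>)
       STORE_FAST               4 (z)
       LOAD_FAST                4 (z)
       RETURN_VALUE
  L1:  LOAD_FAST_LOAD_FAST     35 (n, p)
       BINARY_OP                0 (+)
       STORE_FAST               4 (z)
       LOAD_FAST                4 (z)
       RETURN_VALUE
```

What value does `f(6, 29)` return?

43

LOAD_FAST_LOAD_FAST a,a → push 6,6. Stack: [6, 6]
BINARY_OP * → 6 * 6 = 36. Stack: [36]
STORE_FAST n → n=36. Stack: []
LOAD_FAST_LOAD_FAST n,b → push 36,29. Stack: [36, 29]
BINARY_OP + → 36 + 29 = 65. Stack: [65]
STORE_FAST p → p=65. Stack: []
LOAD_FAST_LOAD_FAST a,p → push 6,65. Stack: [6, 65]
COMPARE_OP bool(<) → 6 vs 65 = True. Stack: [True]
POP_JUMP_IF_FALSE → pop True; no jump. Stack: []
LOAD_FAST_LOAD_FAST b,a → push 29,6. Stack: [29, 6]
BINARY_OP * → 29 * 6 = 174. Stack: [174]
LOAD_CONST → push 2. Stack: [174, 2]
BINARY_OP >> → 174 >> 2 = 43. Stack: [43]
STORE_FAST z → z=43. Stack: []
LOAD_FAST z → push 43. Stack: [43]
RETURN_VALUE → return 43.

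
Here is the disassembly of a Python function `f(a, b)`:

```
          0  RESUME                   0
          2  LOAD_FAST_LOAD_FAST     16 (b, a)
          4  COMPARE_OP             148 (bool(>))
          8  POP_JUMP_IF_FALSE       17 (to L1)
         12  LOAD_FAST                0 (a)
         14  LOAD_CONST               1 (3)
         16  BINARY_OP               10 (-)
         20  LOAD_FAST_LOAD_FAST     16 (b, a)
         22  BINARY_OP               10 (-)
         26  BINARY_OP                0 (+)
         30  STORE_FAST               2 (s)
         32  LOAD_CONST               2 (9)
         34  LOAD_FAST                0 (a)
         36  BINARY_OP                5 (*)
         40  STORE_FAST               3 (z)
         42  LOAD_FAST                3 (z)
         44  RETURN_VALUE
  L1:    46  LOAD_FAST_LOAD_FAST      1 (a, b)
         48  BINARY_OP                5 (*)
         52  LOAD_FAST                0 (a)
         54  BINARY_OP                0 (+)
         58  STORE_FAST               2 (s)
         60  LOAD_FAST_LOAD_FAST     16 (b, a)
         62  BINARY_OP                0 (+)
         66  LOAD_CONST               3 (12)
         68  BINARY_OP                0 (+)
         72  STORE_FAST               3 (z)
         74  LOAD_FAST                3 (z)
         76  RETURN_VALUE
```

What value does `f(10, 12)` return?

LOAD_FAST_LOAD_FAST b,a → push 12,10. Stack: [12, 10]
COMPARE_OP bool(>) → 12 vs 10 = True. Stack: [True]
POP_JUMP_IF_FALSE → pop True; no jump. Stack: []
LOAD_FAST a → push 10. Stack: [10]
LOAD_CONST → push 3. Stack: [10, 3]
BINARY_OP - → 10 - 3 = 7. Stack: [7]
LOAD_FAST_LOAD_FAST b,a → push 12,10. Stack: [7, 12, 10]
BINARY_OP - → 12 - 10 = 2. Stack: [7, 2]
BINARY_OP + → 7 + 2 = 9. Stack: [9]
STORE_FAST s → s=9. Stack: []
LOAD_CONST → push 9. Stack: [9]
LOAD_FAST a → push 10. Stack: [9, 10]
BINARY_OP * → 9 * 10 = 90. Stack: [90]
STORE_FAST z → z=90. Stack: []
LOAD_FAST z → push 90. Stack: [90]
RETURN_VALUE → return 90.

90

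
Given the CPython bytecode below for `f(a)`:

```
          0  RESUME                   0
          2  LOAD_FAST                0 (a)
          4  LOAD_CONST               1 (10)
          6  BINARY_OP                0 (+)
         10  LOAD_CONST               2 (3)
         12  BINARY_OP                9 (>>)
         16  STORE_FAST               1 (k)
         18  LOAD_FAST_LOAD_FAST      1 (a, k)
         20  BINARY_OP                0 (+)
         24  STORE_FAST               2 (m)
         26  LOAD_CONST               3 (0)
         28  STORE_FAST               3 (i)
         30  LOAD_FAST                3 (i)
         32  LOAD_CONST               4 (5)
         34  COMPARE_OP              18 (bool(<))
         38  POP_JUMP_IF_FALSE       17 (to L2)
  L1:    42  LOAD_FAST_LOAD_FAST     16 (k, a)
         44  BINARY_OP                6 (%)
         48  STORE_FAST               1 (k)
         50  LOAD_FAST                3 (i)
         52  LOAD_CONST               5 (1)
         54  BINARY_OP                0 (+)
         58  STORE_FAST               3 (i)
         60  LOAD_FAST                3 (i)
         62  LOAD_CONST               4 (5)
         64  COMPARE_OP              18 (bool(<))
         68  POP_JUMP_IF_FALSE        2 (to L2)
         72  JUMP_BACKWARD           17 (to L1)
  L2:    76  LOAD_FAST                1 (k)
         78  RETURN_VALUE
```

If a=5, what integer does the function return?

1

LOAD_FAST a → push 5
LOAD_CONST → push 10
BINARY_OP + → 5 + 10 = 15
LOAD_CONST → push 3
BINARY_OP >> → 15 >> 3 = 1
STORE_FAST k → k=1
LOAD_FAST_LOAD_FAST a,k → push 5,1
BINARY_OP + → 5 + 1 = 6
STORE_FAST m → m=6
LOAD_CONST → push 0
STORE_FAST i → i=0
LOAD_FAST i → push 0
LOAD_CONST → push 5
COMPARE_OP bool(<) → 0 vs 5 = True
POP_JUMP_IF_FALSE → pop True; no jump
LOAD_FAST_LOAD_FAST k,a → push 1,5
BINARY_OP % → 1 % 5 = 1
STORE_FAST k → k=1
LOAD_FAST i → push 0
LOAD_CONST → push 1
BINARY_OP + → 0 + 1 = 1
STORE_FAST i → i=1
LOAD_FAST i → push 1
LOAD_CONST → push 5
COMPARE_OP bool(<) → 1 vs 5 = True
POP_JUMP_IF_FALSE → pop True; no jump
LOAD_FAST_LOAD_FAST k,a → push 1,5
BINARY_OP % → 1 % 5 = 1
STORE_FAST k → k=1
LOAD_FAST i → push 1
LOAD_CONST → push 1
BINARY_OP + → 1 + 1 = 2
STORE_FAST i → i=2
LOAD_FAST i → push 2
LOAD_CONST → push 5
COMPARE_OP bool(<) → 2 vs 5 = True
POP_JUMP_IF_FALSE → pop True; no jump
LOAD_FAST_LOAD_FAST k,a → push 1,5
BINARY_OP % → 1 % 5 = 1
STORE_FAST k → k=1
LOAD_FAST i → push 2
LOAD_CONST → push 1
BINARY_OP + → 2 + 1 = 3
STORE_FAST i → i=3
LOAD_FAST i → push 3
LOAD_CONST → push 5
COMPARE_OP bool(<) → 3 vs 5 = True
POP_JUMP_IF_FALSE → pop True; no jump
LOAD_FAST_LOAD_FAST k,a → push 1,5
BINARY_OP % → 1 % 5 = 1
STORE_FAST k → k=1
LOAD_FAST i → push 3
LOAD_CONST → push 1
BINARY_OP + → 3 + 1 = 4
STORE_FAST i → i=4
LOAD_FAST i → push 4
LOAD_CONST → push 5
COMPARE_OP bool(<) → 4 vs 5 = True
POP_JUMP_IF_FALSE → pop True; no jump
LOAD_FAST_LOAD_FAST k,a → push 1,5
BINARY_OP % → 1 % 5 = 1
STORE_FAST k → k=1
LOAD_FAST i → push 4
LOAD_CONST → push 1
BINARY_OP + → 4 + 1 = 5
STORE_FAST i → i=5
LOAD_FAST i → push 5
LOAD_CONST → push 5
COMPARE_OP bool(<) → 5 vs 5 = False
POP_JUMP_IF_FALSE → pop False; jump
LOAD_FAST k → push 1
RETURN_VALUE → return 1.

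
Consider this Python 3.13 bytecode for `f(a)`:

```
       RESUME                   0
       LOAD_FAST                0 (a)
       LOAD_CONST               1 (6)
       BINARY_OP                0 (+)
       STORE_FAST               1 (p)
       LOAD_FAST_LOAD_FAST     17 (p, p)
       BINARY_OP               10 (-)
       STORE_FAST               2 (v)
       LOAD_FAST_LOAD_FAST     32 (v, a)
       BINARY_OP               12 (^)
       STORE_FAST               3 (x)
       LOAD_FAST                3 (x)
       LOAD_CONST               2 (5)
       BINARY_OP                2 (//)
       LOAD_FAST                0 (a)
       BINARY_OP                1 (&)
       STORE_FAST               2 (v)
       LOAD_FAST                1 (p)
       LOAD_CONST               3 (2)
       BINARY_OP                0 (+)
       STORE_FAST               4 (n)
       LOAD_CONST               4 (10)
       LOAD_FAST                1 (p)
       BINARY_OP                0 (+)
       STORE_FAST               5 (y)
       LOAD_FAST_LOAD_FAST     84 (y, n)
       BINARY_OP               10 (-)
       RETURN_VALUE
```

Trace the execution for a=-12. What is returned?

LOAD_FAST a → push -12. Stack: [-12]
LOAD_CONST → push 6. Stack: [-12, 6]
BINARY_OP + → -12 + 6 = -6. Stack: [-6]
STORE_FAST p → p=-6. Stack: []
LOAD_FAST_LOAD_FAST p,p → push -6,-6. Stack: [-6, -6]
BINARY_OP - → -6 - -6 = 0. Stack: [0]
STORE_FAST v → v=0. Stack: []
LOAD_FAST_LOAD_FAST v,a → push 0,-12. Stack: [0, -12]
BINARY_OP ^ → 0 ^ -12 = -12. Stack: [-12]
STORE_FAST x → x=-12. Stack: []
LOAD_FAST x → push -12. Stack: [-12]
LOAD_CONST → push 5. Stack: [-12, 5]
BINARY_OP // → -12 // 5 = -3. Stack: [-3]
LOAD_FAST a → push -12. Stack: [-3, -12]
BINARY_OP & → -3 & -12 = -12. Stack: [-12]
STORE_FAST v → v=-12. Stack: []
LOAD_FAST p → push -6. Stack: [-6]
LOAD_CONST → push 2. Stack: [-6, 2]
BINARY_OP + → -6 + 2 = -4. Stack: [-4]
STORE_FAST n → n=-4. Stack: []
LOAD_CONST → push 10. Stack: [10]
LOAD_FAST p → push -6. Stack: [10, -6]
BINARY_OP + → 10 + -6 = 4. Stack: [4]
STORE_FAST y → y=4. Stack: []
LOAD_FAST_LOAD_FAST y,n → push 4,-4. Stack: [4, -4]
BINARY_OP - → 4 - -4 = 8. Stack: [8]
RETURN_VALUE → return 8.

8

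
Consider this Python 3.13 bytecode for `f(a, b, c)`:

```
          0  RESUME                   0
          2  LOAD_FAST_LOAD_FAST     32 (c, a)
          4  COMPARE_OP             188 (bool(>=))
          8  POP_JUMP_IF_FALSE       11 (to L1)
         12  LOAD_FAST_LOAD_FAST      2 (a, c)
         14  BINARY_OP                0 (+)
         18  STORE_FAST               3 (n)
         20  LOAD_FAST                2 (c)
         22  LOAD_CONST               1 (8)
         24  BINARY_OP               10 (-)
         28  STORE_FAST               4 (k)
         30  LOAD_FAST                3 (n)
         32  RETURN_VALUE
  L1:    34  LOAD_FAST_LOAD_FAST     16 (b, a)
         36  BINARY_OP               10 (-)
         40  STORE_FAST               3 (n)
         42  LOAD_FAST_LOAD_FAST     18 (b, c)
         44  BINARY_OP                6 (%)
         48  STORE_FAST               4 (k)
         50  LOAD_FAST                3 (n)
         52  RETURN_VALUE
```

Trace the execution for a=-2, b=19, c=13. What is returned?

11

LOAD_FAST_LOAD_FAST c,a → push 13,-2. Stack: [13, -2]
COMPARE_OP bool(>=) → 13 vs -2 = True. Stack: [True]
POP_JUMP_IF_FALSE → pop True; no jump. Stack: []
LOAD_FAST_LOAD_FAST a,c → push -2,13. Stack: [-2, 13]
BINARY_OP + → -2 + 13 = 11. Stack: [11]
STORE_FAST n → n=11. Stack: []
LOAD_FAST c → push 13. Stack: [13]
LOAD_CONST → push 8. Stack: [13, 8]
BINARY_OP - → 13 - 8 = 5. Stack: [5]
STORE_FAST k → k=5. Stack: []
LOAD_FAST n → push 11. Stack: [11]
RETURN_VALUE → return 11.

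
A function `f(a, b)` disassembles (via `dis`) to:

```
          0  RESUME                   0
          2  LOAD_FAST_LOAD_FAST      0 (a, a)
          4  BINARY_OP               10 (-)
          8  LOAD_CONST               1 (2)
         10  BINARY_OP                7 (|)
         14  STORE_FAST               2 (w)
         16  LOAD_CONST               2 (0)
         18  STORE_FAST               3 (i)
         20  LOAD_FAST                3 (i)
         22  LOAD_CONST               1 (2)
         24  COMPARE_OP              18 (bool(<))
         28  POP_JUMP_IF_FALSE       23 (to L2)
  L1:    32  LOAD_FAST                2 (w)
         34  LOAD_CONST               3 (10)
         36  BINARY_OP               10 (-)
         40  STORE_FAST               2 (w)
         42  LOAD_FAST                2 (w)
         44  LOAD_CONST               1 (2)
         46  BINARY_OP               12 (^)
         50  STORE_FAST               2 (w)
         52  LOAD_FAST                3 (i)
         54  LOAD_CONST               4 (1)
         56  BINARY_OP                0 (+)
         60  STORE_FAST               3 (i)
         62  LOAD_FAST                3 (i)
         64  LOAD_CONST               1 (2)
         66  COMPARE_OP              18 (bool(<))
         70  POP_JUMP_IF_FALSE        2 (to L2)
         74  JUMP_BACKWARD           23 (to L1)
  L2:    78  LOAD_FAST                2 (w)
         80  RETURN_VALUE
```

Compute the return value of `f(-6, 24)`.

LOAD_FAST_LOAD_FAST a,a → push -6,-6. Stack: [-6, -6]
BINARY_OP - → -6 - -6 = 0. Stack: [0]
LOAD_CONST → push 2. Stack: [0, 2]
BINARY_OP | → 0 | 2 = 2. Stack: [2]
STORE_FAST w → w=2. Stack: []
LOAD_CONST → push 0. Stack: [0]
STORE_FAST i → i=0. Stack: []
LOAD_FAST i → push 0. Stack: [0]
LOAD_CONST → push 2. Stack: [0, 2]
COMPARE_OP bool(<) → 0 vs 2 = True. Stack: [True]
POP_JUMP_IF_FALSE → pop True; no jump. Stack: []
LOAD_FAST w → push 2. Stack: [2]
LOAD_CONST → push 10. Stack: [2, 10]
BINARY_OP - → 2 - 10 = -8. Stack: [-8]
STORE_FAST w → w=-8. Stack: []
LOAD_FAST w → push -8. Stack: [-8]
LOAD_CONST → push 2. Stack: [-8, 2]
BINARY_OP ^ → -8 ^ 2 = -6. Stack: [-6]
STORE_FAST w → w=-6. Stack: []
LOAD_FAST i → push 0. Stack: [0]
LOAD_CONST → push 1. Stack: [0, 1]
BINARY_OP + → 0 + 1 = 1. Stack: [1]
STORE_FAST i → i=1. Stack: []
LOAD_FAST i → push 1. Stack: [1]
LOAD_CONST → push 2. Stack: [1, 2]
COMPARE_OP bool(<) → 1 vs 2 = True. Stack: [True]
POP_JUMP_IF_FALSE → pop True; no jump. Stack: []
LOAD_FAST w → push -6. Stack: [-6]
LOAD_CONST → push 10. Stack: [-6, 10]
BINARY_OP - → -6 - 10 = -16. Stack: [-16]
STORE_FAST w → w=-16. Stack: []
LOAD_FAST w → push -16. Stack: [-16]
LOAD_CONST → push 2. Stack: [-16, 2]
BINARY_OP ^ → -16 ^ 2 = -14. Stack: [-14]
STORE_FAST w → w=-14. Stack: []
LOAD_FAST i → push 1. Stack: [1]
LOAD_CONST → push 1. Stack: [1, 1]
BINARY_OP + → 1 + 1 = 2. Stack: [2]
STORE_FAST i → i=2. Stack: []
LOAD_FAST i → push 2. Stack: [2]
LOAD_CONST → push 2. Stack: [2, 2]
COMPARE_OP bool(<) → 2 vs 2 = False. Stack: [False]
POP_JUMP_IF_FALSE → pop False; jump. Stack: []
LOAD_FAST w → push -14. Stack: [-14]
RETURN_VALUE → return -14.

-14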